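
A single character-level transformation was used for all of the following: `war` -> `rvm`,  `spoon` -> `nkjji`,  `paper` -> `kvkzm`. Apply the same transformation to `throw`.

ocmjr

Compare letters: w→r is +21, a→v is +21, r→m is +21 — a constant shift. Every letter moves 21 places later in the alphabet, wrapping around z→a.
For throw: t+21=o, h+21=c, r+21=m, o+21=j, w+21=r.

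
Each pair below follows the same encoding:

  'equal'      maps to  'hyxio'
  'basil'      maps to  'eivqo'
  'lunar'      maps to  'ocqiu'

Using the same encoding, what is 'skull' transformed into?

vsxto

The shifts repeat in a cycle of length 2: positions 0,1,… shift by +3, +8, then the pattern repeats.
On skull: s+3=v, k+8=s, u+3=x, l+8=t, l+3=o.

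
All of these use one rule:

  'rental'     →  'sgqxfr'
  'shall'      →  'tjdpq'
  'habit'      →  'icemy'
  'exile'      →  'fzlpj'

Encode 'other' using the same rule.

pvkiw

Letter i (0-indexed) is shifted by i+1, so successive shifts are 1, 2, 3, ….
On other: o+1=p, t+2=v, h+3=k, e+4=i, r+5=w.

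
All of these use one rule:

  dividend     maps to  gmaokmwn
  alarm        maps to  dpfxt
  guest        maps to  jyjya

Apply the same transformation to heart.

Letter i (0-indexed) is shifted by i+3, so successive shifts are 3, 4, 5, ….
Applying it to heart: h+3=k, e+4=i, a+5=f, r+6=x, t+7=a.

kifxa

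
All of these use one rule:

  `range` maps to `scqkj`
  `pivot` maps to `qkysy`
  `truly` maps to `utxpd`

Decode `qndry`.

In range: r→s is +1, a→c is +2, n→q is +3, g→k is +4 — the shift increases by 1 each position. The shift increases by 1 at each position, starting from +1: 1, 2, 3, ….
Decoding qndry: q−1=p, n−2=l, d−3=a, r−4=n, y−5=t.

plant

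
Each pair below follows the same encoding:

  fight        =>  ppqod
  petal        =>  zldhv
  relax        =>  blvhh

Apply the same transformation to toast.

A repeating key of period 2 is used — shifts +10, +7 over and over.
Applying it to toast: t+10=d, o+7=v, a+10=k, s+7=z, t+10=d.

dvkzd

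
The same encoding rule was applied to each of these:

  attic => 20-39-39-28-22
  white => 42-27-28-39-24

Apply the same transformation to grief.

a is letter #1 and maps to 20: an offset of 19. The number is (letter's place in the alphabet, a=1) + 19.
For grief: g=7→26, r=18→37, i=9→28, e=5→24, f=6→25.

26-37-28-24-25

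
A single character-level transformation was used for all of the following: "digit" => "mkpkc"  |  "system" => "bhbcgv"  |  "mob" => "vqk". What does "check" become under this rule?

The shift depends on letter class: consonant d→m is +9, but vowel i→k is +2. Two shifts are in play — +2 for a/e/i/o/u, +9 for every other letter.
On check: c(cons)+9=l, h(cons)+9=q, e(vowel)+2=g, c(cons)+9=l, k(cons)+9=t.

lqglt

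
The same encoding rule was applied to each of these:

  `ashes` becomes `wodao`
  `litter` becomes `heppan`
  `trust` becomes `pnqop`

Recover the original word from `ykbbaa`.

coffee

Compare letters: a→w is +22, s→o is +22, h→d is +22 — a constant shift. Each letter is shifted forward by 22 in the alphabet (a Caesar shift of +22).
Reversing it on ykbbaa: y−22=c, k−22=o, b−22=f, b−22=f, a−22=e, a−22=e.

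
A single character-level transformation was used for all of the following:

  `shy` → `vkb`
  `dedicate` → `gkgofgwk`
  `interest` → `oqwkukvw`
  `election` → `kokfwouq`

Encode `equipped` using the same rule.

The rule splits by letter class: vowels +6, consonants +3.
Applying it to equipped: e(vowel)+6=k, q(cons)+3=t, u(vowel)+6=a, i(vowel)+6=o, p(cons)+3=s, p(cons)+3=s, e(vowel)+6=k, d(cons)+3=g.

ktaosskg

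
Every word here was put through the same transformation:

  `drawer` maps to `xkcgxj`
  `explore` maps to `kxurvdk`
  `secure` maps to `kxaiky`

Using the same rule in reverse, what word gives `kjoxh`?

bride

The output letters match the input read backwards, each shifted +6: drawer reversed is reward. The word is reversed, then every letter is shifted forward by 6.
Undoing it on kjoxh: shift back: k−6=e, j−6=d, o−6=i, x−6=r, h−6=b → edirb; then reverse → bride.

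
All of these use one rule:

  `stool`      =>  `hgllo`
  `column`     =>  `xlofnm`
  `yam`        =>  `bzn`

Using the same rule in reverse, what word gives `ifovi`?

Letters are reflected about the middle of the alphabet (position → 25−position): Atbash.
Decoding ifovi: i↔r, f↔u, o↔l, v↔e, i↔r.

ruler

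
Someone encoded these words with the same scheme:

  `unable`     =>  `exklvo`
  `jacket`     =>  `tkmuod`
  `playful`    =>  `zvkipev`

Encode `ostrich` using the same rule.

Compare letters: u→e is +10, n→x is +10, a→k is +10 — a constant shift. This is a Caesar cipher with shift 10.
On ostrich: o+10=y, s+10=c, t+10=d, r+10=b, i+10=s, c+10=m, h+10=r.

ycdbsmr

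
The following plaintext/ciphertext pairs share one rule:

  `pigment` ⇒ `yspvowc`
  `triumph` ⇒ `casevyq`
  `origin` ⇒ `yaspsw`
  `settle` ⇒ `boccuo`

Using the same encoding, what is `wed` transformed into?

The shift depends on letter class: consonant p→y is +9, but vowel i→s is +10. Two shifts are in play — +10 for a/e/i/o/u, +9 for every other letter.
On wed: w(cons)+9=f, e(vowel)+10=o, d(cons)+9=m.

fom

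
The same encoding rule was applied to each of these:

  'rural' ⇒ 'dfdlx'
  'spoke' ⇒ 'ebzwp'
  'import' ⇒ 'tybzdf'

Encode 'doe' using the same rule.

The shift depends on letter class: consonant r→d is +12, but vowel u→f is +11. Two shifts are in play — +11 for a/e/i/o/u, +12 for every other letter.
Applying it to doe: d(cons)+12=p, o(vowel)+11=z, e(vowel)+11=p.

pzp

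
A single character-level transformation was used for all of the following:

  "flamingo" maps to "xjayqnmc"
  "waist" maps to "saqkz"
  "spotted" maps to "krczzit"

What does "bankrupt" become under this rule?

f(5)→x(23) and l(11)→j(9) fit y≡15x+0 (mod 26); the inverse of 15 mod 26 is 7. Each letter's alphabet position (a=0..z=25) is mapped through 15·x+0 mod 26 — an affine cipher.
For bankrupt: b(1)→15·1+0≡15=p; a(0)→15·0+0≡0=a; n(13)→15·13+0≡13=n; k(10)→15·10+0≡20=u; r(17)→15·17+0≡21=v; u(20)→15·20+0≡14=o; p(15)→15·15+0≡17=r; t(19)→15·19+0≡25=z (all mod 26).

panuvorz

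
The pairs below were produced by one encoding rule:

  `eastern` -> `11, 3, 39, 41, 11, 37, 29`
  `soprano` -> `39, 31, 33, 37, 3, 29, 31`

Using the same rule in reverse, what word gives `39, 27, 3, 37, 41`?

With a=1..z=26, the number is 2·pos + 1.
Decoding 39, 27, 3, 37, 41: 39→(39−1)÷2=19=s, 27→(27−1)÷2=13=m, 3→(3−1)÷2=1=a, 37→(37−1)÷2=18=r, 41→(41−1)÷2=20=t.

smart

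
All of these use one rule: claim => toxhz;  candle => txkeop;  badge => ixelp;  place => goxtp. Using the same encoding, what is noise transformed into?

kvhnp

c(2)→t(19) and l(11)→o(14) fit y≡11x+23 (mod 26); the inverse of 11 mod 26 is 19. This is an affine cipher: with a=0,…,z=25, each position x becomes (11x+23) mod 26.
For noise: n(13)→11·13+23≡10=k; o(14)→11·14+23≡21=v; i(8)→11·8+23≡7=h; s(18)→11·18+23≡13=n; e(4)→11·4+23≡15=p (all mod 26).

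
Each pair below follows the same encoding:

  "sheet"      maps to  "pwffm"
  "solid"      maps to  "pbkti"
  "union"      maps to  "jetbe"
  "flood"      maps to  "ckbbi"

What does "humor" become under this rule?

s(18)→p(15) and h(7)→w(22) fit y≡23x+17 (mod 26); the inverse of 23 mod 26 is 17. Each letter's alphabet position (a=0..z=25) is mapped through 23·x+17 mod 26 — an affine cipher.
On humor: h(7)→23·7+17≡22=w; u(20)→23·20+17≡9=j; m(12)→23·12+17≡7=h; o(14)→23·14+17≡1=b; r(17)→23·17+17≡18=s (all mod 26).

wjhbs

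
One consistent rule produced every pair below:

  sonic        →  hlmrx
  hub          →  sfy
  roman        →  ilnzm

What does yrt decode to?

big

Letters are reflected about the middle of the alphabet (position → 25−position): Atbash.
Undoing it on yrt: y↔b, r↔i, t↔g.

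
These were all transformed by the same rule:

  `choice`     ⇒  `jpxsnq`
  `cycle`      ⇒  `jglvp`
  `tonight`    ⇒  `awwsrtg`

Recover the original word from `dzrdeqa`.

In choice: c→j is +7, h→p is +8, o→x is +9, i→s is +10 — the shift increases by 1 each position. Each letter shifts forward by (position + 7), i.e. 7, 8, 9, … — the shift grows by one for each successive letter.
Undoing it on dzrdeqa: d−7=w, z−8=r, r−9=i, d−10=t, e−11=t, q−12=e, a−13=n.

written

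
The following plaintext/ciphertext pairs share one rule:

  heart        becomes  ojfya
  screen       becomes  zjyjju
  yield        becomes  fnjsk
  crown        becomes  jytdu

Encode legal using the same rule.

The shift depends on letter class: consonant h→o is +7, but vowel e→j is +5. Two shifts are in play — +5 for a/e/i/o/u, +7 for every other letter.
On legal: l(cons)+7=s, e(vowel)+5=j, g(cons)+7=n, a(vowel)+5=f, l(cons)+7=s.

sjnfs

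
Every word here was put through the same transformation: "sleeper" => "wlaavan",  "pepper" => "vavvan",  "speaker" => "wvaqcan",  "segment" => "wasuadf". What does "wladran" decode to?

s(18)→w(22) and l(11)→l(11) fit y≡9x+16 (mod 26); the inverse of 9 mod 26 is 3. Each letter's alphabet position (a=0..z=25) is mapped through 9·x+16 mod 26 — an affine cipher.
Reversing it on wladran: w(22)→3·(22−16)≡18=s; l(11)→3·(11−16)≡11=l; a(0)→3·(0−16)≡4=e; d(3)→3·(3−16)≡13=n; r(17)→3·(17−16)≡3=d; a(0)→3·(0−16)≡4=e; n(13)→3·(13−16)≡17=r (all mod 26).

slender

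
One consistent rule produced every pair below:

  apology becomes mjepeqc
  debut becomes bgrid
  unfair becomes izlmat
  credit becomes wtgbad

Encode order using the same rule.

etbgt

a(0)→m(12) and p(15)→j(9) fit y≡5x+12 (mod 26); the inverse of 5 mod 26 is 21. Each letter's alphabet position (a=0..z=25) is mapped through 5·x+12 mod 26 — an affine cipher.
On order: o(14)→5·14+12≡4=e; r(17)→5·17+12≡19=t; d(3)→5·3+12≡1=b; e(4)→5·4+12≡6=g; r(17)→5·17+12≡19=t (all mod 26).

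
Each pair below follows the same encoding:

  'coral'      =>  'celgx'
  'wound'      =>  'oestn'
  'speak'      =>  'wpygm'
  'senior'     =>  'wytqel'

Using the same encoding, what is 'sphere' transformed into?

wpfyly

c(2)→c(2) and o(14)→e(4) fit y≡11x+6 (mod 26); the inverse of 11 mod 26 is 19. This is an affine cipher: with a=0,…,z=25, each position x becomes (11x+6) mod 26.
For sphere: s(18)→11·18+6≡22=w; p(15)→11·15+6≡15=p; h(7)→11·7+6≡5=f; e(4)→11·4+6≡24=y; r(17)→11·17+6≡11=l; e(4)→11·4+6≡24=y (all mod 26).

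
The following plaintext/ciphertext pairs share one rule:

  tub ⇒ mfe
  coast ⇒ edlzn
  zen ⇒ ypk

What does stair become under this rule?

The output letters match the input read backwards, each shifted +11: tub reversed is but. The word is reversed, then every letter is shifted forward by 11.
Applying it to stair: reverse → riats; then shift: r+11=c, i+11=t, a+11=l, t+11=e, s+11=d.

ctled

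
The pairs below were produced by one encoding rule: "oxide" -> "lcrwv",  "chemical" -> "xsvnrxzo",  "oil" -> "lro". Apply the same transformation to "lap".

This is the alphabet-reversal cipher (Atbash): a becomes z, b becomes y, etc.
Applying it to lap: l↔o, a↔z, p↔k.

ozk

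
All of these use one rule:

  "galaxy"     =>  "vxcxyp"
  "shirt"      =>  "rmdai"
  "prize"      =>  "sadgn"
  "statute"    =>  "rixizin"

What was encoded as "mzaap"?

hurry

g(6)→v(21) and a(0)→x(23) fit y≡17x+23 (mod 26); the inverse of 17 mod 26 is 23. Each letter's alphabet position (a=0..z=25) is mapped through 17·x+23 mod 26 — an affine cipher.
Undoing it on mzaap: m(12)→23·(12−23)≡7=h; z(25)→23·(25−23)≡20=u; a(0)→23·(0−23)≡17=r; a(0)→23·(0−23)≡17=r; p(15)→23·(15−23)≡24=y (all mod 26).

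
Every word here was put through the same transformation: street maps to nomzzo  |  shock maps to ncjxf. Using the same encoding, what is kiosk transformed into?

fdjnf

Compare letters: s→n is +21, t→o is +21, r→m is +21 — a constant shift. This is a Caesar cipher with shift 21.
On kiosk: k+21=f, i+21=d, o+21=j, s+21=n, k+21=f.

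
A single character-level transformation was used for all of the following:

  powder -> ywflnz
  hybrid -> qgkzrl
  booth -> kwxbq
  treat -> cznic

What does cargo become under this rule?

A repeating key of period 2 is used — shifts +9, +8 over and over.
On cargo: c+9=l, a+8=i, r+9=a, g+8=o, o+9=x.

liaox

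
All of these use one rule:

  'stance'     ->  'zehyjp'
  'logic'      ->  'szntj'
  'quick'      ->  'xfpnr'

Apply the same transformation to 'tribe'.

acpml

Shifts by position in stance: pos 0: s→z (+7), pos 1: t→e (+11), pos 2: a→h (+7), pos 3: n→y (+11) — repeating every 2. It's a Vigenère-style cipher with numeric key [7,11]: position i shifts by key[i mod 2].
On tribe: t+7=a, r+11=c, i+7=p, b+11=m, e+7=l.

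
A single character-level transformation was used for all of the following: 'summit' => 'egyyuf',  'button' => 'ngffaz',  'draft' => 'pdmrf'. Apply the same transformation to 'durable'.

pgdmnxq

Compare letters: s→e is +12, u→g is +12, m→y is +12 — a constant shift. Every letter moves 12 places later in the alphabet, wrapping around z→a.
For durable: d+12=p, u+12=g, r+12=d, a+12=m, b+12=n, l+12=x, e+12=q.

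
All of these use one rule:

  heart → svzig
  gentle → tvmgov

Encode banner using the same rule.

Letters are reflected about the middle of the alphabet (position → 25−position): Atbash.
On banner: b↔y, a↔z, n↔m, n↔m, e↔v, r↔i.

yzmmvi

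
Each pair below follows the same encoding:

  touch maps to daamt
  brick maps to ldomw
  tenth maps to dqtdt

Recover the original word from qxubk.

Shifts by position in touch: pos 0: t→d (+10), pos 1: o→a (+12), pos 2: u→a (+6), pos 3: c→m (+10), pos 4: h→t (+12) — repeating every 3. A repeating key of period 3 is used — shifts +10, +12, +6 over and over.
Decoding qxubk: q−10=g, x−12=l, u−6=o, b−10=r, k−12=y.

glory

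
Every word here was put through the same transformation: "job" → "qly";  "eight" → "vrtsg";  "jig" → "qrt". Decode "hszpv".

Letters are reflected about the middle of the alphabet (position → 25−position): Atbash.
Undoing it on hszpv: h↔s, s↔h, z↔a, p↔k, v↔e.

shake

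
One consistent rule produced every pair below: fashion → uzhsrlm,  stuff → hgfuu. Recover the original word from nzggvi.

Each pair mirrors across the alphabet (f↔u, a↔z, s↔h): positions sum to 25. This is the alphabet-reversal cipher (Atbash): a becomes z, b becomes y, etc.
Undoing it on nzggvi: n↔m, z↔a, g↔t, g↔t, v↔e, i↔r.

matter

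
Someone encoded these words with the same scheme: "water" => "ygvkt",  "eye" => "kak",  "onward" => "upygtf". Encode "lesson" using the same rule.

nkuuup

Two shifts are in play — +6 for a/e/i/o/u, +2 for every other letter.
On lesson: l(cons)+2=n, e(vowel)+6=k, s(cons)+2=u, s(cons)+2=u, o(vowel)+6=u, n(cons)+2=p.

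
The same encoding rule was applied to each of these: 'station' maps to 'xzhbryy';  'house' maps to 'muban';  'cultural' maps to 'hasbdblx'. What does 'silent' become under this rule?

xosmwd

Letter i (0-indexed) is shifted by i+5, so successive shifts are 5, 6, 7, ….
For silent: s+5=x, i+6=o, l+7=s, e+8=m, n+9=w, t+10=d.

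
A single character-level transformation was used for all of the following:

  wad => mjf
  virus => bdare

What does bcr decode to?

its

The output letters match the input read backwards, each shifted +9: wad reversed is daw. The word is reversed, then every letter is shifted forward by 9.
Reversing it on bcr: shift back: b−9=s, c−9=t, r−9=i → sti; then reverse → its.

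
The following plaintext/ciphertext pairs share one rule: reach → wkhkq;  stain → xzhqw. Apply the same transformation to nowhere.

In reach: r→w is +5, e→k is +6, a→h is +7, c→k is +8 — the shift increases by 1 each position. Letter i (0-indexed) is shifted by i+5, so successive shifts are 5, 6, 7, ….
For nowhere: n+5=s, o+6=u, w+7=d, h+8=p, e+9=n, r+10=b, e+11=p.

sudpnbp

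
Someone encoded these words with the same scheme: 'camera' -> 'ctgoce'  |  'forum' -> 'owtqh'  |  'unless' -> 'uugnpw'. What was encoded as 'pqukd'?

bison

Two steps: reverse the string, then apply a Caesar shift of +2.
Reversing it on pqukd: shift back: p−2=n, q−2=o, u−2=s, k−2=i, d−2=b → nosib; then reverse → bison.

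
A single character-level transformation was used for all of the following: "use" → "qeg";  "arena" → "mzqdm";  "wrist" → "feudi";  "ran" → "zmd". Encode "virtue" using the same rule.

qgfduh

The output letters match the input read backwards, each shifted +12: use reversed is esu. The word is reversed, then every letter is shifted forward by 12.
Applying it to virtue: reverse → eutriv; then shift: e+12=q, u+12=g, t+12=f, r+12=d, i+12=u, v+12=h.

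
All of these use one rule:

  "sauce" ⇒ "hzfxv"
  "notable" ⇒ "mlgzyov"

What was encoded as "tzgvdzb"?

Letters are reflected about the middle of the alphabet (position → 25−position): Atbash.
Reversing it on tzgvdzb: t↔g, z↔a, g↔t, v↔e, d↔w, z↔a, b↔y.

gateway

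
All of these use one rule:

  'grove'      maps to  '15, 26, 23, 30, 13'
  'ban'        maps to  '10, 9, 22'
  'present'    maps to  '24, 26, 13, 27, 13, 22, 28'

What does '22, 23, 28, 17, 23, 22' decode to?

notion

g is letter #7 and maps to 15: an offset of 8. The number is (letter's place in the alphabet, a=1) + 8.
Undoing it on 22, 23, 28, 17, 23, 22: 22→(22−8)÷1=14=n, 23→(23−8)÷1=15=o, 28→(28−8)÷1=20=t, 17→(17−8)÷1=9=i, 23→(23−8)÷1=15=o, 22→(22−8)÷1=14=n.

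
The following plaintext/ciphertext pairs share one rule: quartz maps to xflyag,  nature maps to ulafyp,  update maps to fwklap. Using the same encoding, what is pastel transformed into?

wlzaps

The shift depends on letter class: consonant q→x is +7, but vowel u→f is +11. Two shifts are in play — +11 for a/e/i/o/u, +7 for every other letter.
Applying it to pastel: p(cons)+7=w, a(vowel)+11=l, s(cons)+7=z, t(cons)+7=a, e(vowel)+11=p, l(cons)+7=s.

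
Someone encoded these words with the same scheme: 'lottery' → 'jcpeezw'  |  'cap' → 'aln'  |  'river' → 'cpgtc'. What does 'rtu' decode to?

The output letters match the input read backwards, each shifted +11: lottery reversed is yrettol. Read the word backwards and shift each letter +11.
Undoing it on rtu: shift back: r−11=g, t−11=i, u−11=j → gij; then reverse → jig.

jig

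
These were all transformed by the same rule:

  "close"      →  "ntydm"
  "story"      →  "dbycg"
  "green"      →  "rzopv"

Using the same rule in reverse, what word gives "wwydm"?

Shifts by position in close: pos 0: c→n (+11), pos 1: l→t (+8), pos 2: o→y (+10), pos 3: s→d (+11), pos 4: e→m (+8) — repeating every 3. It's a Vigenère-style cipher with numeric key [11,8,10]: position i shifts by key[i mod 3].
Decoding wwydm: w−11=l, w−8=o, y−10=o, d−11=s, m−8=e.

loose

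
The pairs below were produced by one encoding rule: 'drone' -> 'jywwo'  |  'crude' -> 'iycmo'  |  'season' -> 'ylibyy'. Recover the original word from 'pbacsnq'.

In drone: d→j is +6, r→y is +7, o→w is +8, n→w is +9 — the shift increases by 1 each position. Letter i (0-indexed) is shifted by i+6, so successive shifts are 6, 7, 8, ….
Decoding pbacsnq: p−6=j, b−7=u, a−8=s, c−9=t, s−10=i, n−11=c, q−12=e.

justice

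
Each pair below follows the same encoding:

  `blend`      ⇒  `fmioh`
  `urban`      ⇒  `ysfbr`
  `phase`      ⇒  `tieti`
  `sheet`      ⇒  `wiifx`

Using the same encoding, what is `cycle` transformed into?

gzgmi

The shifts repeat in a cycle of length 2: positions 0,1,… shift by +4, +1, then the pattern repeats.
For cycle: c+4=g, y+1=z, c+4=g, l+1=m, e+4=i.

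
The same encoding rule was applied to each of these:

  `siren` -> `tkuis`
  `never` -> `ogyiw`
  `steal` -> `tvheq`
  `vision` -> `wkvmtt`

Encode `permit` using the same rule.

qguqnz

In siren: s→t is +1, i→k is +2, r→u is +3, e→i is +4 — the shift increases by 1 each position. Each letter shifts forward by (position + 1), i.e. 1, 2, 3, … — the shift grows by one for each successive letter.
Applying it to permit: p+1=q, e+2=g, r+3=u, m+4=q, i+5=n, t+6=z.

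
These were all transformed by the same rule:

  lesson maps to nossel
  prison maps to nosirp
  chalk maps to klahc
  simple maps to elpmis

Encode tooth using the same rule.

htoot

It's just the letters in reverse order.
Applying it to tooth: reverse → htoot.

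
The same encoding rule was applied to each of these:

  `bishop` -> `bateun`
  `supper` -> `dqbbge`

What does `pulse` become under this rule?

The word is reversed, then every letter is shifted forward by 12.
For pulse: reverse → eslup; then shift: e+12=q, s+12=e, l+12=x, u+12=g, p+12=b.

qexgb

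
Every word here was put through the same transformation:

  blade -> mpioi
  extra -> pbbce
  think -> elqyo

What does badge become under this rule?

melri

It's a Vigenère-style cipher with numeric key [11,4,8]: position i shifts by key[i mod 3].
On badge: b+11=m, a+4=e, d+8=l, g+11=r, e+4=i.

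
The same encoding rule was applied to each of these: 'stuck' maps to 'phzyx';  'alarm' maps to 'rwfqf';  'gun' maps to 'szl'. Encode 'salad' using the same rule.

Read the word backwards and shift each letter +5.
Applying it to salad: reverse → dalas; then shift: d+5=i, a+5=f, l+5=q, a+5=f, s+5=x.

ifqfx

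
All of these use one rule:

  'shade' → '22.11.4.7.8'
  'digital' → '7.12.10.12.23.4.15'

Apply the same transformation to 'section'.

s is letter #19 and maps to 22: an offset of 3. The number is (letter's place in the alphabet, a=1) + 3.
For section: s=19→22, e=5→8, c=3→6, t=20→23, i=9→12, o=15→18, n=14→17.

22.8.6.23.12.18.17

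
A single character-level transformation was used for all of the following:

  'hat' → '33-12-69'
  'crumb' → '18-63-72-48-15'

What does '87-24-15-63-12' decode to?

h(#8)→33 and a(#1)→12: differences scale by 3, so n = 3·pos + 9. With a=1..z=26, the number is 3·pos + 9.
Reversing it on 87-24-15-63-12: 87→(87−9)÷3=26=z, 24→(24−9)÷3=5=e, 15→(15−9)÷3=2=b, 63→(63−9)÷3=18=r, 12→(12−9)÷3=1=a.

zebra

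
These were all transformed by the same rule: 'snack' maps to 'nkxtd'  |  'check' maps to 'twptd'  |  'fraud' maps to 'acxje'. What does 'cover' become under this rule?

s(18)→n(13) and n(13)→k(10) fit y≡11x+23 (mod 26); the inverse of 11 mod 26 is 19. Each letter's alphabet position (a=0..z=25) is mapped through 11·x+23 mod 26 — an affine cipher.
On cover: c(2)→11·2+23≡19=t; o(14)→11·14+23≡21=v; v(21)→11·21+23≡20=u; e(4)→11·4+23≡15=p; r(17)→11·17+23≡2=c (all mod 26).

tvupc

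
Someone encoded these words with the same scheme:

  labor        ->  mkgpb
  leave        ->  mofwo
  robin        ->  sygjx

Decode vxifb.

under

Shifts by position in labor: pos 0: l→m (+1), pos 1: a→k (+10), pos 2: b→g (+5), pos 3: o→p (+1), pos 4: r→b (+10) — repeating every 3. A repeating key of period 3 is used — shifts +1, +10, +5 over and over.
Undoing it on vxifb: v−1=u, x−10=n, i−5=d, f−1=e, b−10=r.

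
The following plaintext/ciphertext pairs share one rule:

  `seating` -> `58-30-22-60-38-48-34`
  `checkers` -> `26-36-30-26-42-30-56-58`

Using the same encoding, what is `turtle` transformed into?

60-62-56-60-44-30

The formula is n = 2×(alphabet index, a=1) + 20.
On turtle: t=20→60, u=21→62, r=18→56, t=20→60, l=12→44, e=5→30.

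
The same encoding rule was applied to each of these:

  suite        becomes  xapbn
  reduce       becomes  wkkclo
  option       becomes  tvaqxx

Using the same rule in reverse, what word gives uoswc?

In suite: s→x is +5, u→a is +6, i→p is +7, t→b is +8 — the shift increases by 1 each position. Letter i (0-indexed) is shifted by i+5, so successive shifts are 5, 6, 7, ….
Reversing it on uoswc: u−5=p, o−6=i, s−7=l, w−8=o, c−9=t.

pilot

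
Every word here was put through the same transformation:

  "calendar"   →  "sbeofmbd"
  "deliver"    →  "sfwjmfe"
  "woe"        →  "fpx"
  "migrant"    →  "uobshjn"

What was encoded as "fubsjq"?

The output letters match the input read backwards, each shifted +1: calendar reversed is radnelac. Two steps: reverse the string, then apply a Caesar shift of +1.
Decoding fubsjq: shift back: f−1=e, u−1=t, b−1=a, s−1=r, j−1=i, q−1=p → etarip; then reverse → pirate.

pirate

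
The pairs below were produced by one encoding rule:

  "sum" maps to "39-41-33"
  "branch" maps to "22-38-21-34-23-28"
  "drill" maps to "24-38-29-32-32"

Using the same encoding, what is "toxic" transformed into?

40-35-44-29-23

s is letter #19 and maps to 39: an offset of 20. Each letter is replaced by its alphabet position (a=1..z=26) + 20.
For toxic: t=20→40, o=15→35, x=24→44, i=9→29, c=3→23.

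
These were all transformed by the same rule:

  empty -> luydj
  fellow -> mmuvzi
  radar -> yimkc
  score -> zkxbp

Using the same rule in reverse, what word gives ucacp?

In empty: e→l is +7, m→u is +8, p→y is +9, t→d is +10 — the shift increases by 1 each position. The shift increases by 1 at each position, starting from +7: 7, 8, 9, ….
Decoding ucacp: u−7=n, c−8=u, a−9=r, c−10=s, p−11=e.

nurse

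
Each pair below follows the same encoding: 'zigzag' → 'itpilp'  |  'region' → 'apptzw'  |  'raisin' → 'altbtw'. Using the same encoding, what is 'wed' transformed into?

fpm

Two shifts are in play — +11 for a/e/i/o/u, +9 for every other letter.
For wed: w(cons)+9=f, e(vowel)+11=p, d(cons)+9=m.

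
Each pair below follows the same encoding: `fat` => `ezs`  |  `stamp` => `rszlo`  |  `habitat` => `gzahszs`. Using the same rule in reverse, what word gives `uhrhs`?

Compare letters: f→e is +25, a→z is +25, t→s is +25 — a constant shift. Each letter is shifted forward by 25 in the alphabet (a Caesar shift of +25).
Reversing it on uhrhs: u−25=v, h−25=i, r−25=s, h−25=i, s−25=t.

visit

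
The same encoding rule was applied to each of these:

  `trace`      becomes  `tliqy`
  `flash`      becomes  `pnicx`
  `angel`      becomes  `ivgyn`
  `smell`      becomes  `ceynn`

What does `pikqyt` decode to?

faucet

t(19)→t(19) and r(17)→l(11) fit y≡17x+8 (mod 26); the inverse of 17 mod 26 is 23. This is an affine cipher: with a=0,…,z=25, each position x becomes (17x+8) mod 26.
Decoding pikqyt: p(15)→23·(15−8)≡5=f; i(8)→23·(8−8)≡0=a; k(10)→23·(10−8)≡20=u; q(16)→23·(16−8)≡2=c; y(24)→23·(24−8)≡4=e; t(19)→23·(19−8)≡19=t (all mod 26).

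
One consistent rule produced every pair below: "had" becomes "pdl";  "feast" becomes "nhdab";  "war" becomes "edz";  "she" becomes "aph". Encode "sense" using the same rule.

ahvah

Vowels shift forward by 3 and consonants shift forward by 8.
On sense: s(cons)+8=a, e(vowel)+3=h, n(cons)+8=v, s(cons)+8=a, e(vowel)+3=h.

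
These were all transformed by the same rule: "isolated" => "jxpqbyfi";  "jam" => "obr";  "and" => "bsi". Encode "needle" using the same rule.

The shift depends on letter class: consonant s→x is +5, but vowel i→j is +1. Vowels shift forward by 1 and consonants shift forward by 5.
On needle: n(cons)+5=s, e(vowel)+1=f, e(vowel)+1=f, d(cons)+5=i, l(cons)+5=q, e(vowel)+1=f.

sffiqf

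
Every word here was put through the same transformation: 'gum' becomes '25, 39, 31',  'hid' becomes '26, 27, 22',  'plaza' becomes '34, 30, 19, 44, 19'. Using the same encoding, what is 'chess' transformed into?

g is letter #7 and maps to 25: an offset of 18. Letters become their 1-based position plus 18 (so a→19, b→20, …).
For chess: c=3→21, h=8→26, e=5→23, s=19→37, s=19→37.

21, 26, 23, 37, 37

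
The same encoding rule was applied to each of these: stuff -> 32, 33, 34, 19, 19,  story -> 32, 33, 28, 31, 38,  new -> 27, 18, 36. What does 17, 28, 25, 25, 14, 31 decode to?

s is letter #19 and maps to 32: an offset of 13. Letters become their 1-based position plus 13 (so a→14, b→15, …).
Decoding 17, 28, 25, 25, 14, 31: 17→(17−13)÷1=4=d, 28→(28−13)÷1=15=o, 25→(25−13)÷1=12=l, 25→(25−13)÷1=12=l, 14→(14−13)÷1=1=a, 31→(31−13)÷1=18=r.

dollar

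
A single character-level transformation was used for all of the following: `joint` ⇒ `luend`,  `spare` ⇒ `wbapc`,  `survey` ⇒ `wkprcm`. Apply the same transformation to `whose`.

yxuwc

Each letter's alphabet position (a=0..z=25) is mapped through 7·x+0 mod 26 — an affine cipher.
For whose: w(22)→7·22+0≡24=y; h(7)→7·7+0≡23=x; o(14)→7·14+0≡20=u; s(18)→7·18+0≡22=w; e(4)→7·4+0≡2=c (all mod 26).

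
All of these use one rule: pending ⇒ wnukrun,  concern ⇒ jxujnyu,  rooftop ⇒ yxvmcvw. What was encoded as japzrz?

Shifts by position in pending: pos 0: p→w (+7), pos 1: e→n (+9), pos 2: n→u (+7), pos 3: d→k (+7), pos 4: i→r (+9), pos 5: n→u (+7) — repeating every 3. The shifts repeat in a cycle of length 3: positions 0,1,… shift by +7, +9, +7, then the pattern repeats.
Reversing it on japzrz: j−7=c, a−9=r, p−7=i, z−7=s, r−9=i, z−7=s.

crisis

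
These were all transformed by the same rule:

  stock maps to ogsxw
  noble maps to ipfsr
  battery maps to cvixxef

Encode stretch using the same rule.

lgxivxw

Two steps: reverse the string, then apply a Caesar shift of +4.
Applying it to stretch: reverse → hcterts; then shift: h+4=l, c+4=g, t+4=x, e+4=i, r+4=v, t+4=x, s+4=w.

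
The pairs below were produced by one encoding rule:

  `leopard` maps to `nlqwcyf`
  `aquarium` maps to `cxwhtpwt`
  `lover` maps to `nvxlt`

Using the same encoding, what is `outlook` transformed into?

qbvsqvm

Shifts by position in leopard: pos 0: l→n (+2), pos 1: e→l (+7), pos 2: o→q (+2), pos 3: p→w (+7) — repeating every 2. It's a Vigenère-style cipher with numeric key [2,7]: position i shifts by key[i mod 2].
For outlook: o+2=q, u+7=b, t+2=v, l+7=s, o+2=q, o+7=v, k+2=m.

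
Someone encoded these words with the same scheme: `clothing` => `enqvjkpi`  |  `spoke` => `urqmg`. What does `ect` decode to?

Compare letters: c→e is +2, l→n is +2, o→q is +2 — a constant shift. This is a Caesar cipher with shift 2.
Decoding ect: e−2=c, c−2=a, t−2=r.

car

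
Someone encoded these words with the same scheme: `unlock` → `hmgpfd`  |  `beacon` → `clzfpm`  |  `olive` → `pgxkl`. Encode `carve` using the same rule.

u(20)→h(7) and n(13)→m(12) fit y≡3x+25 (mod 26); the inverse of 3 mod 26 is 9. Treating letters as 0–25, the rule is x ↦ 3x + 25 (mod 26).
For carve: c(2)→3·2+25≡5=f; a(0)→3·0+25≡25=z; r(17)→3·17+25≡24=y; v(21)→3·21+25≡10=k; e(4)→3·4+25≡11=l (all mod 26).

fzykl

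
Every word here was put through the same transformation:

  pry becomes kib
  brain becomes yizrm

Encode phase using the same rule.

kszhv

Each pair mirrors across the alphabet (p↔k, r↔i, y↔b): positions sum to 25. Each letter is replaced by its mirror in the alphabet: a↔z, b↔y, c↔x, and so on (the Atbash cipher).
On phase: p↔k, h↔s, a↔z, s↔h, e↔v.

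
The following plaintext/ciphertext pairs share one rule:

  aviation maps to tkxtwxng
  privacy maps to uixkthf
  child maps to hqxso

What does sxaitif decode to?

a(0)→t(19) and v(21)→k(10) fit y≡7x+19 (mod 26); the inverse of 7 mod 26 is 15. Each letter's alphabet position (a=0..z=25) is mapped through 7·x+19 mod 26 — an affine cipher.
Decoding sxaitif: s(18)→15·(18−19)≡11=l; x(23)→15·(23−19)≡8=i; a(0)→15·(0−19)≡1=b; i(8)→15·(8−19)≡17=r; t(19)→15·(19−19)≡0=a; i(8)→15·(8−19)≡17=r; f(5)→15·(5−19)≡24=y (all mod 26).

library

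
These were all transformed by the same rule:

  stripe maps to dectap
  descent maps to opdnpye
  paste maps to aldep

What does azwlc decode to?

polar

Compare letters: s→d is +11, t→e is +11, r→c is +11 — a constant shift. Each letter is shifted forward by 11 in the alphabet (a Caesar shift of +11).
Reversing it on azwlc: a−11=p, z−11=o, w−11=l, l−11=a, c−11=r.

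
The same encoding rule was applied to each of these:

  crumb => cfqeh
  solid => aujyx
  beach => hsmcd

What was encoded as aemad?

smash

Each letter's alphabet position (a=0..z=25) is mapped through 21·x+12 mod 26 — an affine cipher.
Reversing it on aemad: a(0)→5·(0−12)≡18=s; e(4)→5·(4−12)≡12=m; m(12)→5·(12−12)≡0=a; a(0)→5·(0−12)≡18=s; d(3)→5·(3−12)≡7=h (all mod 26).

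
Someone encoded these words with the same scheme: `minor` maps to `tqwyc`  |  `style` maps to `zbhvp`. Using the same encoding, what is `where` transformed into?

dpnbp

In minor: m→t is +7, i→q is +8, n→w is +9, o→y is +10 — the shift increases by 1 each position. Each letter shifts forward by (position + 7), i.e. 7, 8, 9, … — the shift grows by one for each successive letter.
For where: w+7=d, h+8=p, e+9=n, r+10=b, e+11=p.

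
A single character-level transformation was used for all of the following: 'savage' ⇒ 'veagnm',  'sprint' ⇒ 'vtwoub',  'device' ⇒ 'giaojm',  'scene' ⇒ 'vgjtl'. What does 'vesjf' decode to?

sandy

In savage: s→v is +3, a→e is +4, v→a is +5, a→g is +6 — the shift increases by 1 each position. The shift increases by 1 at each position, starting from +3: 3, 4, 5, ….
Reversing it on vesjf: v−3=s, e−4=a, s−5=n, j−6=d, f−7=y.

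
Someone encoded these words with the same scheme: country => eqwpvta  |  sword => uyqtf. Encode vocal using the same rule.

xqecn

Compare letters: c→e is +2, o→q is +2, u→w is +2 — a constant shift. This is a Caesar cipher with shift 2.
For vocal: v+2=x, o+2=q, c+2=e, a+2=c, l+2=n.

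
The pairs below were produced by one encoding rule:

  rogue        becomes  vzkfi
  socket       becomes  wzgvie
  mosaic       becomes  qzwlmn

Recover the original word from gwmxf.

climb

The shifts repeat in a cycle of length 2: positions 0,1,… shift by +4, +11, then the pattern repeats.
Decoding gwmxf: g−4=c, w−11=l, m−4=i, x−11=m, f−4=b.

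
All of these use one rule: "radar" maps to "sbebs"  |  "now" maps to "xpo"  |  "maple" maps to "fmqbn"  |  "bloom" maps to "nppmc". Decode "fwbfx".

The output letters match the input read backwards, each shifted +1: radar reversed is radar. Read the word backwards and shift each letter +1.
Undoing it on fwbfx: shift back: f−1=e, w−1=v, b−1=a, f−1=e, x−1=w → evaew; then reverse → weave.

weave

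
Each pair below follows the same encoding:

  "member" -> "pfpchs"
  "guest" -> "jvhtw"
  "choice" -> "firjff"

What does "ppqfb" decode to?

Shifts by position in member: pos 0: m→p (+3), pos 1: e→f (+1), pos 2: m→p (+3), pos 3: b→c (+1) — repeating every 2. A repeating key of period 2 is used — shifts +3, +1 over and over.
Undoing it on ppqfb: p−3=m, p−1=o, q−3=n, f−1=e, b−3=y.

money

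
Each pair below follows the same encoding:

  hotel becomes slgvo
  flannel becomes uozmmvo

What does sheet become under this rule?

This is the alphabet-reversal cipher (Atbash): a becomes z, b becomes y, etc.
For sheet: s↔h, h↔s, e↔v, e↔v, t↔g.

hsvvg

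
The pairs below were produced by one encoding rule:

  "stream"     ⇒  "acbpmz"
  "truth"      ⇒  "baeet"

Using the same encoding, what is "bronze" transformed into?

In stream: s→a is +8, t→c is +9, r→b is +10, e→p is +11 — the shift increases by 1 each position. Letter i (0-indexed) is shifted by i+8, so successive shifts are 8, 9, 10, ….
On bronze: b+8=j, r+9=a, o+10=y, n+11=y, z+12=l, e+13=r.

jayylr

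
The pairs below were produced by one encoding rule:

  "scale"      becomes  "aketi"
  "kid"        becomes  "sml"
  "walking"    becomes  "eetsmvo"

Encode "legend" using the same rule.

The shift depends on letter class: consonant s→a is +8, but vowel a→e is +4. The rule splits by letter class: vowels +4, consonants +8.
Applying it to legend: l(cons)+8=t, e(vowel)+4=i, g(cons)+8=o, e(vowel)+4=i, n(cons)+8=v, d(cons)+8=l.

tioivl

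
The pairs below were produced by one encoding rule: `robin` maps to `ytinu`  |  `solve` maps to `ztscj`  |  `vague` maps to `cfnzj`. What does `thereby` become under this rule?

Vowels shift forward by 5 and consonants shift forward by 7.
For thereby: t(cons)+7=a, h(cons)+7=o, e(vowel)+5=j, r(cons)+7=y, e(vowel)+5=j, b(cons)+7=i, y(cons)+7=f.

aojyjif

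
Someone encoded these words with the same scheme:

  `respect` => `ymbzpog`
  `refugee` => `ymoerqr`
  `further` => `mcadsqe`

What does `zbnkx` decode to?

steam

Each letter shifts forward by (position + 7), i.e. 7, 8, 9, … — the shift grows by one for each successive letter.
Reversing it on zbnkx: z−7=s, b−8=t, n−9=e, k−10=a, x−11=m.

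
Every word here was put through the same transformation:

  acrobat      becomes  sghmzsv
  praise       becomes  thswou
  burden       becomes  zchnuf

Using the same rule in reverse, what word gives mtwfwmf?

opinion

a(0)→s(18) and c(2)→g(6) fit y≡7x+18 (mod 26); the inverse of 7 mod 26 is 15. Treating letters as 0–25, the rule is x ↦ 7x + 18 (mod 26).
Undoing it on mtwfwmf: m(12)→15·(12−18)≡14=o; t(19)→15·(19−18)≡15=p; w(22)→15·(22−18)≡8=i; f(5)→15·(5−18)≡13=n; w(22)→15·(22−18)≡8=i; m(12)→15·(12−18)≡14=o; f(5)→15·(5−18)≡13=n (all mod 26).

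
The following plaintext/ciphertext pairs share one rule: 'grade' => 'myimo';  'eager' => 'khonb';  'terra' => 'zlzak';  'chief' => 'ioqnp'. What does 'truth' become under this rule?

In grade: g→m is +6, r→y is +7, a→i is +8, d→m is +9 — the shift increases by 1 each position. Each letter shifts forward by (position + 6), i.e. 6, 7, 8, … — the shift grows by one for each successive letter.
Applying it to truth: t+6=z, r+7=y, u+8=c, t+9=c, h+10=r.

zyccr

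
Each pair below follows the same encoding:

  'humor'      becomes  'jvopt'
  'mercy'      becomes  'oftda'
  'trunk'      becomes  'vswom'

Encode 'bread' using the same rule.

It's a Vigenère-style cipher with numeric key [2,1]: position i shifts by key[i mod 2].
On bread: b+2=d, r+1=s, e+2=g, a+1=b, d+2=f.

dsgbf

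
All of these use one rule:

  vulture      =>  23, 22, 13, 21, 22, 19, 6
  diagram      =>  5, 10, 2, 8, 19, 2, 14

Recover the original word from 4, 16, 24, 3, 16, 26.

Letters become their 1-based position plus 1 (so a→2, b→3, …).
Decoding 4, 16, 24, 3, 16, 26: 4→(4−1)÷1=3=c, 16→(16−1)÷1=15=o, 24→(24−1)÷1=23=w, 3→(3−1)÷1=2=b, 16→(16−1)÷1=15=o, 26→(26−1)÷1=25=y.

cowboy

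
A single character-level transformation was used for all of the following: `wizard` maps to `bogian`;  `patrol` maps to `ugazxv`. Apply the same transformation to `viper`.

Each letter shifts forward by (position + 5), i.e. 5, 6, 7, … — the shift grows by one for each successive letter.
On viper: v+5=a, i+6=o, p+7=w, e+8=m, r+9=a.

aowma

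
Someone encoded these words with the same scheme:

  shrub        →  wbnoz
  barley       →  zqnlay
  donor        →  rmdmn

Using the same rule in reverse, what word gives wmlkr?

solid

Treating letters as 0–25, the rule is x ↦ 9x + 16 (mod 26).
Undoing it on wmlkr: w(22)→3·(22−16)≡18=s; m(12)→3·(12−16)≡14=o; l(11)→3·(11−16)≡11=l; k(10)→3·(10−16)≡8=i; r(17)→3·(17−16)≡3=d (all mod 26).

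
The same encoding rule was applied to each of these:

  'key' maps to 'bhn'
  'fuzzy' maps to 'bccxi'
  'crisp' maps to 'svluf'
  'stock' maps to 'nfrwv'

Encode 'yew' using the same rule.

zhb

The word is reversed, then every letter is shifted forward by 3.
Applying it to yew: reverse → wey; then shift: w+3=z, e+3=h, y+3=b.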